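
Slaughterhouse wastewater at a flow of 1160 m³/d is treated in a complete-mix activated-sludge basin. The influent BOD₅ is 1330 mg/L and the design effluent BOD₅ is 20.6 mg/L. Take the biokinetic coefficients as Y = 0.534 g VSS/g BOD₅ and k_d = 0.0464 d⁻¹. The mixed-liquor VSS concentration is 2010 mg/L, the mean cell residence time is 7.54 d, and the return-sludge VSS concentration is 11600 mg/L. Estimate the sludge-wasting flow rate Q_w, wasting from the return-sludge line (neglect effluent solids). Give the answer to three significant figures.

Q_w ≈ 51.8 m³/d

Steady-state biomass mass balance: V·X·(1 + k_d·θ_c) = Y·Q·(S₀ − S)·θ_c, so V = 0.534 × 1160 × (1330 − 20.6) × 7.54 / [2010 × (1 + 0.0464 × 7.54)] = 6.12×10^6 / 2713 = 2254 m³.
Q_w = (V·X)/(θ_c X_r) = 2254 × 2010 / (7.54 × 11600) = 51.80 m³/d.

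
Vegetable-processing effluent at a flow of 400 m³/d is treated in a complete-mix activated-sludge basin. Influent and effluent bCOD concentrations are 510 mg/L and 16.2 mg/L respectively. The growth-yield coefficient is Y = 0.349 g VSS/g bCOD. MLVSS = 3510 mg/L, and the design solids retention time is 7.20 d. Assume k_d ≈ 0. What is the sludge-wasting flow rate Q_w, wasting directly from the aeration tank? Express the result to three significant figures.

With k_d = 0 the design equation reduces to V = Y Q (S₀−S) θ_c / X = 0.349 × 400 × (510 − 16.2) × 7.20 / 3510 = 141.4 m³.
For wasting at MLVSS concentration, Q_w = V/θ_c = 141.4/7.20 = 19.64 m³/d.

Q_w ≈ 19.6 m³/d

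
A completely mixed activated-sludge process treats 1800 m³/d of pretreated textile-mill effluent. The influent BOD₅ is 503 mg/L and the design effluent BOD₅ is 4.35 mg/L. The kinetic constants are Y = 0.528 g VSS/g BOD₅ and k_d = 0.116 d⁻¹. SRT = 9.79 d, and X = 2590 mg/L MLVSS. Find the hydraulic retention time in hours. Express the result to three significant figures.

τ ≈ 11.2 h

From the SRT design equation V = Y Q (S₀−S) θ_c / [X (1 + k_d θ_c)] = 0.528 × 1800 × (503 − 4.35) × 9.79 / [2590 × (1 + 0.116 × 9.79)] = 4.64×10^6 / 5531 = 838.8 m³.
Hydraulic retention time τ = V/Q = 838.8 / 1800 = 0.4660 d = 11.18 h.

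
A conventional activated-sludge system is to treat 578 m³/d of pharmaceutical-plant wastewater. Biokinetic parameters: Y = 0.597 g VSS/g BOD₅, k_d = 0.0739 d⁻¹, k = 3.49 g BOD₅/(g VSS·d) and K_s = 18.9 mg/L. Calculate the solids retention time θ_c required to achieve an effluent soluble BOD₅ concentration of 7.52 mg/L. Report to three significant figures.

From 1/θ_c = Y·k·S/(K_s + S) − k_d: Y·k·S/(K_s+S) = 0.597 × 3.49 × 7.52 / (18.9 + 7.52) = 0.5930 d⁻¹.
Then 1/θ_c = μ − k_d = 0.5930 − 0.0739 = 0.5191 d⁻¹, giving θ_c = 1.926 d.

θ_c ≈ 1.93 d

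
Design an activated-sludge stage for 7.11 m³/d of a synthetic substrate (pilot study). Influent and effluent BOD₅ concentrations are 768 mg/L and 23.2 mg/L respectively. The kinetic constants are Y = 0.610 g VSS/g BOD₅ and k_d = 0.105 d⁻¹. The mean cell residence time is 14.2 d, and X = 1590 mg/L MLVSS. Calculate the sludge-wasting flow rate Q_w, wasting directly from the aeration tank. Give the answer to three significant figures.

Steady-state biomass mass balance: V·X·(1 + k_d·θ_c) = Y·Q·(S₀ − S)·θ_c, so V = 0.610 × 7.11 × (768 − 23.2) × 14.2 / [1590 × (1 + 0.105 × 14.2)] = 4.59×10^4 / 3961 = 11.58 m³.
For wasting at MLVSS concentration, Q_w = V/θ_c = 11.58/14.2 = 0.8156 m³/d.

Q_w ≈ 0.816 m³/d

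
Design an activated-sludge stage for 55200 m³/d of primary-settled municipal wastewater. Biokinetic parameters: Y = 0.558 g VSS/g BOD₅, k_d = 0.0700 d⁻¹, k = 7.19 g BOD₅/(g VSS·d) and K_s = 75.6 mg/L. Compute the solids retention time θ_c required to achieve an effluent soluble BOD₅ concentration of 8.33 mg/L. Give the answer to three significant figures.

θ_c ≈ 3.05 d

From 1/θ_c = Y·k·S/(K_s + S) − k_d: Y·k·S/(K_s+S) = 0.558 × 7.19 × 8.33 / (75.6 + 8.33) = 0.3982 d⁻¹.
1/θ_c = 0.3982 − 0.0700 = 0.3282 d⁻¹, so θ_c = 3.047 d.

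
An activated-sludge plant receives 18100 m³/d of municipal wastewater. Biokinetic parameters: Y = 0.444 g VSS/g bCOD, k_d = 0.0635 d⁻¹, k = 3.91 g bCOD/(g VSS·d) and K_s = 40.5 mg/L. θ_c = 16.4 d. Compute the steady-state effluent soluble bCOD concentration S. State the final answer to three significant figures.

S ≈ 3.13 mg/L

From the Monod/SRT balance for a CMAS, S = K_s·(1+k_d θ_c)/[θ_c·(Y k − k_d) − 1] = 40.5 × (1 + 0.0635 × 16.4) / [16.4 × (0.444 × 3.91 − 0.0635) − 1] = 82.68 / 26.43 = 3.128 mg/L.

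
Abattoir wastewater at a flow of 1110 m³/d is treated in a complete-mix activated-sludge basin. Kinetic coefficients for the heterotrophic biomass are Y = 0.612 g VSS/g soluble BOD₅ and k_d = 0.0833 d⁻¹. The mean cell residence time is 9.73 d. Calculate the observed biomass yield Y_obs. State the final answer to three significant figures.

The observed yield is Y_obs = Y/(1 + k_d·θ_c) = 0.612 / (1 + 0.0833 × 9.73) = 0.612 / 1.811 = 0.3380 g VSS per g soluble BOD₅ removed.

Y_obs ≈ 0.338 g VSS/g soluble BOD₅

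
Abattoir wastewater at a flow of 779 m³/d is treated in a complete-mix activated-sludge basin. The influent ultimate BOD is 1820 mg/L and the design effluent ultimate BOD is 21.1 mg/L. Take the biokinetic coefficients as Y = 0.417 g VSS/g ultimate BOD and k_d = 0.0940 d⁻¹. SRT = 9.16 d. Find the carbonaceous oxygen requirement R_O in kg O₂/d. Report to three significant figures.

R_O ≈ 955 kg O₂/d

Observed yield with endogenous decay: Y_obs = Y / (1 + k_d·θ_c) = 0.417 / (1 + 0.0940 × 9.16) = 0.417 / 1.861 = 0.2241 g VSS/g ultimate BOD.
Q·(S₀ − S) = 779 × (1820 − 21.1) × 10⁻³ = 1401 kg/d removed.
P_X = Y_obs·Q·(S₀ − S) = 0.2241 × 1401 = 314.0 kg VSS/d.
R_O = Q·ΔS − 1.42 P_X = 1401 − 445.9 = 955.5 kg O₂/d.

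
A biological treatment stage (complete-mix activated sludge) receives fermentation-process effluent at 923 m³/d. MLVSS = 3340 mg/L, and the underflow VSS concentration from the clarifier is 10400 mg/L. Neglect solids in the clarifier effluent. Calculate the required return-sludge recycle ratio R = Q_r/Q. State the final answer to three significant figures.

R ≈ 0.473

Mass balance around the secondary clarifier (neglecting effluent solids): R = X / (X_r − X) = 3340 / (10400 − 3340) = 0.4731.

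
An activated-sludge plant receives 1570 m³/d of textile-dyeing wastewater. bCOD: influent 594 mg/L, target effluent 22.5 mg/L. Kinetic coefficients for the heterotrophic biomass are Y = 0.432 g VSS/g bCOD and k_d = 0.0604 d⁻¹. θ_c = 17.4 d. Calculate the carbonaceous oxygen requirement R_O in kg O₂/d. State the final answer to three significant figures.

R_O ≈ 629 kg O₂/d

Correct the yield for decay: Y_obs = Y/(1 + k_d θ_c) = 0.432 / (1 + 0.0604 × 17.4) = 0.432 / 2.051 = 0.2106.
ΔS = 594 − 22.5 = 571.5 mg/L, so the substrate removal rate is 1570 × 571.5/1000 = 897.3 kg bCOD/d.
P_X = Y_obs·Q·(S₀ − S) = 0.2106 × 897.3 = 189.0 kg VSS/d.
R_O = Q·(S₀ − S) − 1.42·P_X = 897.3 − 1.42 × 189.0 = 628.9 kg O₂/d.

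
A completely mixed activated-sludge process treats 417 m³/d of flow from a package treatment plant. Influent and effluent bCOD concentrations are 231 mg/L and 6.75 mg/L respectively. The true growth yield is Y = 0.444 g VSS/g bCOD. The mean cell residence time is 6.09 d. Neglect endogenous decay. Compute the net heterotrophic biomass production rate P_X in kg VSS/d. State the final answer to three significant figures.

With endogenous decay neglected, the observed yield equals the true yield: Y_obs = Y = 0.444 g VSS/g bCOD.
Mass of bCOD removed per day: Q(S₀ − S) = 417 × 224.2 g/m³ = 93.51 kg/d.
Biomass produced: P_X = Y_obs·Q·ΔS = 0.4440 × 93.51 ≈ 41.52 kg VSS/d.

P_X ≈ 41.5 kg VSS/d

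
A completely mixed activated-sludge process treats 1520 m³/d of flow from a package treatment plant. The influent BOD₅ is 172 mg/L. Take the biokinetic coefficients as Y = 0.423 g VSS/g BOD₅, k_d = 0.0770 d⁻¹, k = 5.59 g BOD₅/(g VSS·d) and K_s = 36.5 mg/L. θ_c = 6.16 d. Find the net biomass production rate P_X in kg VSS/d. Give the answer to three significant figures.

For a completely mixed reactor with recycle the Lawrence–McCarty relation gives S = K_s·(1 + k_d·θ_c) / [θ_c·(Y·k − k_d) − 1] = 36.5 × (1 + 0.0770 × 6.16) / [6.16 × (0.423 × 5.59 − 0.0770) − 1] = 53.81 / 13.09 = 4.111 mg/L.
Y_obs = Y / (1 + k_d θ_c) = 0.423 / (1 + 0.0770 × 6.16) = 0.423 / 1.474 = 0.2869.
Mass of BOD₅ removed per day: Q(S₀ − S) = 1520 × 167.9 g/m³ = 255.2 kg/d.
Net biomass production P_X = Y_obs × Q·(S₀ − S) = 0.2869 × 255.2 = 73.22 kg VSS/d.

P_X ≈ 73.2 kg VSS/d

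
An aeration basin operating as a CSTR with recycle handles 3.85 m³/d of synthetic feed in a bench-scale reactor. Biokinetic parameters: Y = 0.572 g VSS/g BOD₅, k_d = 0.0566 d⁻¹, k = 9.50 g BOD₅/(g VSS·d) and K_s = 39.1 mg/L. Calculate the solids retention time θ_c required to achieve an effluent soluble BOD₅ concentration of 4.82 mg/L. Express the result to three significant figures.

θ_c ≈ 1.85 d

Specific growth rate at S = 4.82 mg/L: μ = YkS/(K_s+S) = 0.572·9.50·4.82/(39.1+4.82) = 0.5964 d⁻¹.
θ_c = 1/(μ − k_d) = 1/(0.5964 − 0.0566) = 1/0.5398 = 1.853 d.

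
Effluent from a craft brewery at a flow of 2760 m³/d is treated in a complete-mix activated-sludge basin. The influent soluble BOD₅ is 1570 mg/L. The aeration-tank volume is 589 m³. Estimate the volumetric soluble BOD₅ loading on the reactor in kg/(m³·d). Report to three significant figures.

Applied soluble BOD₅ load per unit volume = Q·S₀/V = (2760 × 1570/1000)/589.0 = 7.357 kg soluble BOD₅·m⁻³·d⁻¹.

L_v ≈ 7.36 kg soluble BOD₅/(m³·d)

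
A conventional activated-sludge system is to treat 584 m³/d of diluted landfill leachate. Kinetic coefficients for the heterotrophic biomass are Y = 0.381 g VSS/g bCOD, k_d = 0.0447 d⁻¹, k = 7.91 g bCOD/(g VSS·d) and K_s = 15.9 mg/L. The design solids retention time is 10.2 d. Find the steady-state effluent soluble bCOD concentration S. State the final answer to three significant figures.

S ≈ 0.791 mg/L

From the Monod/SRT balance for a CMAS, S = K_s·(1+k_d θ_c)/[θ_c·(Y k − k_d) − 1] = 15.9 × (1 + 0.0447 × 10.2) / [10.2 × (0.381 × 7.91 − 0.0447) − 1] = 23.15 / 29.28 = 0.7905 mg/L.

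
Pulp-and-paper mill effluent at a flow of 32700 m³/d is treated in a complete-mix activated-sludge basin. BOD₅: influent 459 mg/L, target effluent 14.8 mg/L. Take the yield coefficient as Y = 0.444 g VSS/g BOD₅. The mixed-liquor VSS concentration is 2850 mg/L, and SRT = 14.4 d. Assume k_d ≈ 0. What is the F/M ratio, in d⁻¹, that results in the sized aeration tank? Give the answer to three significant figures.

F/M ≈ 0.162 d⁻¹

Biomass mass balance (decay neglected): V·X = Y·Q·(S₀ − S)·θ_c, so V = 0.444 × 32700 × (459 − 14.8) × 14.4 / 2850 = 32586 m³.
F/M = Q·S₀ / (V·X) = 32700 × 459 / (32586 × 2850) = 0.1616 g BOD₅·(g VSS·d)⁻¹.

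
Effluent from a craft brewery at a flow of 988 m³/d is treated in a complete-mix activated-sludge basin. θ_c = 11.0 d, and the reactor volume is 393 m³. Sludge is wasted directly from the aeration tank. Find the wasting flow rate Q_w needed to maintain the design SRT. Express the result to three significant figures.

With mixed-liquor wasting, θ_c = V/Q_w, so Q_w = V/θ_c = 393.0/11.0 = 35.73 m³/d.

Q_w ≈ 35.7 m³/d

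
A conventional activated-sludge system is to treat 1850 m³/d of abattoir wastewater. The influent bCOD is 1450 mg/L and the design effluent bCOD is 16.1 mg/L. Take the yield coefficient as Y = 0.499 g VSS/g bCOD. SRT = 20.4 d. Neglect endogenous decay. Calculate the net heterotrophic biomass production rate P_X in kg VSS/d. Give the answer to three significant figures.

P_X ≈ 1320 kg VSS/d

No decay correction is needed, so Y_obs = Y = 0.499.
ΔS = 1450 − 16.1 = 1434 mg/L, so the substrate removal rate is 1850 × 1434/1000 = 2653 kg bCOD/d.
P_X = Y_obs · Q(S₀ − S) = 0.4990 × 2653 = 1324 kg VSS/d.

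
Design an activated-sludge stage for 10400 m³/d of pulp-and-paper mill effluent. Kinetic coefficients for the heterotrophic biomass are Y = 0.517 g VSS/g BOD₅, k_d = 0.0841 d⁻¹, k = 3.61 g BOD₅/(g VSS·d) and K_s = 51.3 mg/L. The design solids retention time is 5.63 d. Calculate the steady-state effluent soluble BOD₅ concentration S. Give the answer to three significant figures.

S ≈ 8.37 mg/L

Effluent substrate depends only on kinetics and SRT: S = K_s(1 + k_d θ_c) / [θ_c(Yk − k_d) − 1] = 51.3 × (1 + 0.0841 × 5.63) / [5.63 × (0.517 × 3.61 − 0.0841) − 1] = 75.59 / 9.034 = 8.367 mg/L.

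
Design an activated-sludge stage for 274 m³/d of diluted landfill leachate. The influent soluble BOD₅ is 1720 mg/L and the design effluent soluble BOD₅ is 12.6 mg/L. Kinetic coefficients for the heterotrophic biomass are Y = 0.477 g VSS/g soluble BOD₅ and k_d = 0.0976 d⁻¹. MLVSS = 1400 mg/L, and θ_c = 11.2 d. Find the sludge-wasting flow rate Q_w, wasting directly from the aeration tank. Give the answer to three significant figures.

From the SRT design equation V = Y Q (S₀−S) θ_c / [X (1 + k_d θ_c)] = 0.477 × 274 × (1720 − 12.6) × 11.2 / [1400 × (1 + 0.0976 × 11.2)] = 2.5×10^6 / 2930 = 852.9 m³.
With mixed-liquor wasting, θ_c = V/Q_w, so Q_w = V/θ_c = 852.9/11.2 = 76.15 m³/d.

Q_w ≈ 76.2 m³/d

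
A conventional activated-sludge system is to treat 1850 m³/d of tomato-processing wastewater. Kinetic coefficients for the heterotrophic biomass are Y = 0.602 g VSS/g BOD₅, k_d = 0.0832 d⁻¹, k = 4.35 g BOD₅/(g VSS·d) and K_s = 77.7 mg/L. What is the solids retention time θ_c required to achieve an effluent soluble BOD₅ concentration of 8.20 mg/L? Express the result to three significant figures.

From 1/θ_c = Y·k·S/(K_s + S) − k_d: Y·k·S/(K_s+S) = 0.602 × 4.35 × 8.20 / (77.7 + 8.20) = 0.2500 d⁻¹.
θ_c = 1/(μ − k_d) = 1/(0.2500 − 0.0832) = 1/0.1668 = 5.996 d.

θ_c ≈ 6.00 d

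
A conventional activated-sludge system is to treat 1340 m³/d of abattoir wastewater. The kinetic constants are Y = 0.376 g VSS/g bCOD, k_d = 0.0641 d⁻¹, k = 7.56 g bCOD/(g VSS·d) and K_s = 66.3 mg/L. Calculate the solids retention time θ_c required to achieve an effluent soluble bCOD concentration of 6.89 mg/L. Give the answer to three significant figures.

θ_c ≈ 4.91 d

Specific growth rate at S = 6.89 mg/L: μ = YkS/(K_s+S) = 0.376·7.56·6.89/(66.3+6.89) = 0.2676 d⁻¹.
θ_c = 1/(μ − k_d) = 1/(0.2676 − 0.0641) = 1/0.2035 = 4.914 d.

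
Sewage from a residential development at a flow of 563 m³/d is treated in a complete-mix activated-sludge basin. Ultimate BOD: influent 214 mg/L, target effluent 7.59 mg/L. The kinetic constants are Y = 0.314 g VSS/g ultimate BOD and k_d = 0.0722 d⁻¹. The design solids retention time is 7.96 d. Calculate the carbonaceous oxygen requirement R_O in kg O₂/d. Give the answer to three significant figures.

R_O ≈ 83.3 kg O₂/d

The observed yield is Y_obs = Y/(1 + k_d·θ_c) = 0.314 / (1 + 0.0722 × 7.96) = 0.314 / 1.575 = 0.1994 g VSS per g ultimate BOD removed.
Mass of ultimate BOD removed per day: Q(S₀ − S) = 563 × 206.4 g/m³ = 116.2 kg/d.
Net sludge production P_X = 0.1994 × 116.2 = 23.17 kg VSS/d.
Carbonaceous O₂ demand = substrate oxidised − cell-mass equivalent = 116.2 − 1.42 × 23.17 = 83.30 kg O₂/d.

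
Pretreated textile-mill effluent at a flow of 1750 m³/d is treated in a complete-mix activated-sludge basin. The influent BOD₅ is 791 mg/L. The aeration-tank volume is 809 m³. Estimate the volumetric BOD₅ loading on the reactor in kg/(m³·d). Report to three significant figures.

Volumetric loading L_v = Q·S₀ / V = 1750 × 791 g/m³ / 809.0 m³ = 1711 g/(m³·d) = 1.711 kg BOD₅/(m³·d).

L_v ≈ 1.71 kg BOD₅/(m³·d)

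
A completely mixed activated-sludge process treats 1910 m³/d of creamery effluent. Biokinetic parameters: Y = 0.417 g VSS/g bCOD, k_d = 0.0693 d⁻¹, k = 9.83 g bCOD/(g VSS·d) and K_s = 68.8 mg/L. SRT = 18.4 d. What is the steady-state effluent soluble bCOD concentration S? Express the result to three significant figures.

S ≈ 2.14 mg/L

Effluent substrate depends only on kinetics and SRT: S = K_s(1 + k_d θ_c) / [θ_c(Yk − k_d) − 1] = 68.8 × (1 + 0.0693 × 18.4) / [18.4 × (0.417 × 9.83 − 0.0693) − 1] = 156.5 / 73.15 = 2.140 mg/L.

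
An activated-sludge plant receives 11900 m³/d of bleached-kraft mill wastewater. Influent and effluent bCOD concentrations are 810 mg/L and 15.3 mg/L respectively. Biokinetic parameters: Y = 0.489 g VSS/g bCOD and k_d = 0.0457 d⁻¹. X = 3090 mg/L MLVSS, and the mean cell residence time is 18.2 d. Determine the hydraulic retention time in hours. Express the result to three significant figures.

From the SRT design equation V = Y Q (S₀−S) θ_c / [X (1 + k_d θ_c)] = 0.489 × 11900 × (810 − 15.3) × 18.2 / [3090 × (1 + 0.0457 × 18.2)] = 8.42×10^7 / 5660 = 14870 m³.
HRT = V/Q = 14870 m³ / 11900 m³·d⁻¹ = 1.250 d × 24 = 29.99 h.

τ ≈ 30.0 h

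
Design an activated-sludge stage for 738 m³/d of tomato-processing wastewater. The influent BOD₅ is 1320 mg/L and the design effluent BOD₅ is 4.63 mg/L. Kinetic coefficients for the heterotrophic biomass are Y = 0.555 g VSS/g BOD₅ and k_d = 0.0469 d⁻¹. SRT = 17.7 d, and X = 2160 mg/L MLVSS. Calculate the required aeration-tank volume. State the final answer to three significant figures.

From the SRT design equation V = Y Q (S₀−S) θ_c / [X (1 + k_d θ_c)] = 0.555 × 738 × (1320 − 4.63) × 17.7 / [2160 × (1 + 0.0469 × 17.7)] = 9.54×10^6 / 3953 = 2412 m³.

V ≈ 2410 m³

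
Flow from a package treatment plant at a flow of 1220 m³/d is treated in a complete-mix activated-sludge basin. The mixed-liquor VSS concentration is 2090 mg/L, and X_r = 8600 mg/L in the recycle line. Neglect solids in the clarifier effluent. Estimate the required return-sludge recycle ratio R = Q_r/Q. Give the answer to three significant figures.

Mass balance around the secondary clarifier (neglecting effluent solids): R = X / (X_r − X) = 2090 / (8600 − 2090) = 0.3210.

R ≈ 0.321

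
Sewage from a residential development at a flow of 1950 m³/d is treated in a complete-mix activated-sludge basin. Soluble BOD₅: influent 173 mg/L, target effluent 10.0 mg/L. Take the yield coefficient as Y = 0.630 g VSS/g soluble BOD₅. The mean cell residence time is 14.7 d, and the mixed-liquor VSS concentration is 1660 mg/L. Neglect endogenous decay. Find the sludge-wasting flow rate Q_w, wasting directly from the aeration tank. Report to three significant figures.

Q_w ≈ 121 m³/d

With k_d = 0 the design equation reduces to V = Y Q (S₀−S) θ_c / X = 0.630 × 1950 × (173 − 10.0) × 14.7 / 1660 = 1773 m³.
Wasting from the aeration tank: Q_w = V / θ_c = 1773 / 14.7 = 120.6 m³/d.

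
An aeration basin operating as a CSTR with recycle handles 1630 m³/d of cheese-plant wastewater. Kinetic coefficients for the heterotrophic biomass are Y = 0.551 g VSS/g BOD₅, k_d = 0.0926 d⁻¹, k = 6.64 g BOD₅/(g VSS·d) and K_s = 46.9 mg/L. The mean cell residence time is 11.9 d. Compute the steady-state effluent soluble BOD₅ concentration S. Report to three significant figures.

Effluent substrate depends only on kinetics and SRT: S = K_s(1 + k_d θ_c) / [θ_c(Yk − k_d) − 1] = 46.9 × (1 + 0.0926 × 11.9) / [11.9 × (0.551 × 6.64 − 0.0926) − 1] = 98.58 / 41.44 = 2.379 mg/L.

S ≈ 2.38 mg/L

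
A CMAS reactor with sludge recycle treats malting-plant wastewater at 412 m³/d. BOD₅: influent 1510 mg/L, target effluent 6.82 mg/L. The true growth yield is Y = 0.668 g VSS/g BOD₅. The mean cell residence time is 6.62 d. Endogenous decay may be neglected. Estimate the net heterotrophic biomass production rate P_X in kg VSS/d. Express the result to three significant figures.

Since k_d ≈ 0, Y_obs = Y = 0.668 g VSS/g BOD₅.
ΔS = 1510 − 6.82 = 1503 mg/L, so the substrate removal rate is 412 × 1503/1000 = 619.3 kg BOD₅/d.
P_X = Y_obs · Q(S₀ − S) = 0.6680 × 619.3 = 413.7 kg VSS/d.

P_X ≈ 414 kg VSS/d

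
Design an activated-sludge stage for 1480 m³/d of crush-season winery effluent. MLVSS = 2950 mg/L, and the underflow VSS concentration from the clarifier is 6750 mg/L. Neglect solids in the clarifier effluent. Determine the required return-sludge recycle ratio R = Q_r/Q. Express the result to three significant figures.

R ≈ 0.776

R = Q_r/Q = X/(X_r − X) = 2950 / (6750 − 2950) = 0.7763.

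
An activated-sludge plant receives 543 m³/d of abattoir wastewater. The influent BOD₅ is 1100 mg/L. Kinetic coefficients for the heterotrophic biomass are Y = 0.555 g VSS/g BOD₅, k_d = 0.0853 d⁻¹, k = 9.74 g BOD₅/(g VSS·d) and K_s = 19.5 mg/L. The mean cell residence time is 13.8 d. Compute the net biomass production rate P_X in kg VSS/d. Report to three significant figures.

P_X ≈ 152 kg VSS/d

From the Monod/SRT balance for a CMAS, S = K_s·(1+k_d θ_c)/[θ_c·(Y k − k_d) − 1] = 19.5 × (1 + 0.0853 × 13.8) / [13.8 × (0.555 × 9.74 − 0.0853) − 1] = 42.45 / 72.42 = 0.5862 mg/L.
Observed yield with endogenous decay: Y_obs = Y / (1 + k_d·θ_c) = 0.555 / (1 + 0.0853 × 13.8) = 0.555 / 2.177 = 0.2549 g VSS/g BOD₅.
Substrate removed = Q·(S₀ − S) = 543 m³/d × (1100 − 0.586) g/m³ = 5.97×10^5 g/d = 597.0 kg/d.
P_X = Y_obs · Q(S₀ − S) = 0.2549 × 597.0 = 152.2 kg VSS/d.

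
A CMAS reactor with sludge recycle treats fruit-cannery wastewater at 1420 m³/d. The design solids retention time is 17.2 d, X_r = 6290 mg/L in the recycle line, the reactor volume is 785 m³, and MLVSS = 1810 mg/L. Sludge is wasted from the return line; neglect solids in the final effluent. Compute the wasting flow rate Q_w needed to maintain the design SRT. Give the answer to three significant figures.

Wasting from the return line (neglecting effluent solids): Q_w = V·X / (θ_c·X_r) = 785.0 × 1810 / (17.2 × 6290) = 13.13 m³/d.

Q_w ≈ 13.1 m³/d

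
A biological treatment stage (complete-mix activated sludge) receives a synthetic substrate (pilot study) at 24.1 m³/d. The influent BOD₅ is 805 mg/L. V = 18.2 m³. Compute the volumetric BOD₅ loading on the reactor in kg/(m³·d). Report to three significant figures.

Volumetric loading L_v = Q·S₀ / V = 24.1 × 805 g/m³ / 18.20 m³ = 1066 g/(m³·d) = 1.066 kg BOD₅/(m³·d).

L_v ≈ 1.07 kg BOD₅/(m³·d)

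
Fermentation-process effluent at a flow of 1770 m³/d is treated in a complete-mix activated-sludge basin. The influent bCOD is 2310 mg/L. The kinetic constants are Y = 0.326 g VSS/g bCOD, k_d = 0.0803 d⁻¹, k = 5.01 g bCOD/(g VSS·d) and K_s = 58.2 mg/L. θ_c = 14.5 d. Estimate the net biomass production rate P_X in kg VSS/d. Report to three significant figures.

P_X ≈ 614 kg VSS/d

From the Monod/SRT balance for a CMAS, S = K_s·(1+k_d θ_c)/[θ_c·(Y k − k_d) − 1] = 58.2 × (1 + 0.0803 × 14.5) / [14.5 × (0.326 × 5.01 − 0.0803) − 1] = 126.0 / 21.52 = 5.854 mg/L.
Observed yield with endogenous decay: Y_obs = Y / (1 + k_d·θ_c) = 0.326 / (1 + 0.0803 × 14.5) = 0.326 / 2.164 = 0.1506 g VSS/g bCOD.
Q·(S₀ − S) = 1770 × (2310 − 5.85) × 10⁻³ = 4078 kg/d removed.
Biomass produced: P_X = Y_obs·Q·ΔS = 0.1506 × 4078 ≈ 614.3 kg VSS/d.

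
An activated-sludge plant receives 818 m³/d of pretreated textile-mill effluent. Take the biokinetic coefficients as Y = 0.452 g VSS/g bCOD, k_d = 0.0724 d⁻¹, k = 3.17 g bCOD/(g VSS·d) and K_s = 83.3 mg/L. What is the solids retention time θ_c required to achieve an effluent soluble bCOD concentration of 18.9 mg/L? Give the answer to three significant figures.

θ_c ≈ 5.19 d

From 1/θ_c = Y·k·S/(K_s + S) − k_d: Y·k·S/(K_s+S) = 0.452 × 3.17 × 18.9 / (83.3 + 18.9) = 0.2650 d⁻¹.
θ_c = 1/(μ − k_d) = 1/(0.2650 − 0.0724) = 1/0.1926 = 5.193 d.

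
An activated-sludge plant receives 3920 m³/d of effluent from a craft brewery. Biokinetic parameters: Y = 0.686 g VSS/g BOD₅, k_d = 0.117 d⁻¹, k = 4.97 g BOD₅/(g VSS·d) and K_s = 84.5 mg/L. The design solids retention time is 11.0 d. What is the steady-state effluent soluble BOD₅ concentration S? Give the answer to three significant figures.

From the Monod/SRT balance for a CMAS, S = K_s·(1+k_d θ_c)/[θ_c·(Y k − k_d) − 1] = 84.5 × (1 + 0.117 × 11.0) / [11.0 × (0.686 × 4.97 − 0.117) − 1] = 193.3 / 35.22 = 5.488 mg/L.

S ≈ 5.49 mg/L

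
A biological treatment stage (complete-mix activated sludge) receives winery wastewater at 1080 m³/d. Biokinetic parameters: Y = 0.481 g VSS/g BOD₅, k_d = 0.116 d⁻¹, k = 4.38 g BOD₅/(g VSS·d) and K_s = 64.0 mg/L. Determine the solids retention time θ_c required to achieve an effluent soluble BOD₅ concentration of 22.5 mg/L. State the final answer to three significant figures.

θ_c ≈ 2.31 d

At the target effluent, Y k S/(K_s+S) = 0.481×4.38×22.5/86.50 = 0.5480 d⁻¹.
θ_c = 1/(μ − k_d) = 1/(0.5480 − 0.116) = 1/0.4320 = 2.315 d.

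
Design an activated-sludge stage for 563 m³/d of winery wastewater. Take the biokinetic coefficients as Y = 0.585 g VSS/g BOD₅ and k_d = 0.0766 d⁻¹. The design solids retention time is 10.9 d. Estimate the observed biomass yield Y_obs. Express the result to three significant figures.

Y_obs ≈ 0.319 g VSS/g BOD₅

Observed yield with endogenous decay: Y_obs = Y / (1 + k_d·θ_c) = 0.585 / (1 + 0.0766 × 10.9) = 0.585 / 1.835 = 0.3188 g VSS/g BOD₅.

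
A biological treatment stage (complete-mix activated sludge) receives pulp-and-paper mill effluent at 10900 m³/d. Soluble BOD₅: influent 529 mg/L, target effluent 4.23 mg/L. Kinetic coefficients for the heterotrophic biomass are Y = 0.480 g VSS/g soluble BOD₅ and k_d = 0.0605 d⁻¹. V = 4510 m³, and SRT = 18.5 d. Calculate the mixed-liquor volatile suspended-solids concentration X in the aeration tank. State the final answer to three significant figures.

Solving the biomass balance for X: X = Y Q (S₀−S) θ_c / [V (1+k_d θ_c)] = 0.480 × 10900 × (529 − 4.23) × 18.5 / [4510 × (1 + 0.0605 × 18.5)] = 5314 mg/L.

X ≈ 5310 mg/L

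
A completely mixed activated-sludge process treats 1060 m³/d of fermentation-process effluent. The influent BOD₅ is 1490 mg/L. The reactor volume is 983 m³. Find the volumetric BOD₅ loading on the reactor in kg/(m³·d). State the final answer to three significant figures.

L_v = Q S₀ / V = 1060 × 1490 × 10⁻³ / 983.0 = 1.607 kg/(m³·d).

L_v ≈ 1.61 kg BOD₅/(m³·d)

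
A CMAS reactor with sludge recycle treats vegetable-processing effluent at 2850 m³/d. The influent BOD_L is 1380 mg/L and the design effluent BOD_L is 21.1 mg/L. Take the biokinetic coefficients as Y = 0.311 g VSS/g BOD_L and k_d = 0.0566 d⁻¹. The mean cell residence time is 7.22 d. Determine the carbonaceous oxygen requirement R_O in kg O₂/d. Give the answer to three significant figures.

R_O ≈ 2660 kg O₂/d

Correct the yield for decay: Y_obs = Y/(1 + k_d θ_c) = 0.311 / (1 + 0.0566 × 7.22) = 0.311 / 1.409 = 0.2208.
Q·(S₀ − S) = 2850 × (1380 − 21.1) × 10⁻³ = 3873 kg/d removed.
Biomass synthesised: P_X = Y_obs × 3873 = 855.0 kg VSS/d.
R_O = Q·ΔS − 1.42 P_X = 3873 − 1214 = 2659 kg O₂/d.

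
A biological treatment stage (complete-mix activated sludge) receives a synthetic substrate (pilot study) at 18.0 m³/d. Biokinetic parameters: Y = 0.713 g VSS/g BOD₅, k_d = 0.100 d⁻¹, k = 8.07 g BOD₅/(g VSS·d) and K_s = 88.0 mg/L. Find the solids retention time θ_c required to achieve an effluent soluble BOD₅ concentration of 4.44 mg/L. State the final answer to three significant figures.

From 1/θ_c = Y·k·S/(K_s + S) − k_d: Y·k·S/(K_s+S) = 0.713 × 8.07 × 4.44 / (88.0 + 4.44) = 0.2764 d⁻¹.
θ_c = 1/(μ − k_d) = 1/(0.2764 − 0.100) = 1/0.1764 = 5.670 d.

θ_c ≈ 5.67 d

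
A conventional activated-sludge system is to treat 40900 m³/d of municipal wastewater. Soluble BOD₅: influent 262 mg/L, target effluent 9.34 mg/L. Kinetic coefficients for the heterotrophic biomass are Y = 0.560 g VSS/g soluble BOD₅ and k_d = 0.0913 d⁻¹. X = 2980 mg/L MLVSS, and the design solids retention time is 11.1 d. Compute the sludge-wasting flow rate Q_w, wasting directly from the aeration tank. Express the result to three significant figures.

Q_w ≈ 964 m³/d

Rearranging the biomass balance for a CMAS with decay, V = Y·Q·ΔS·θ_c / [X·(1+k_d θ_c)] = 0.560 × 40900 × (262 − 9.34) × 11.1 / [2980 × (1 + 0.0913 × 11.1)] = 6.42×10^7 / 6000 = 10706 m³.
For wasting at MLVSS concentration, Q_w = V/θ_c = 10706/11.1 = 964.5 m³/d.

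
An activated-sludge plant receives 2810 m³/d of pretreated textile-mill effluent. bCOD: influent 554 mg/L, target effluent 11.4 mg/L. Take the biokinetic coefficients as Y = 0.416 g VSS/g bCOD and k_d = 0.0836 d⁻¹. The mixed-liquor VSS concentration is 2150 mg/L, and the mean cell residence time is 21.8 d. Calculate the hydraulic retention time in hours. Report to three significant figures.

From the SRT design equation V = Y Q (S₀−S) θ_c / [X (1 + k_d θ_c)] = 0.416 × 2810 × (554 − 11.4) × 21.8 / [2150 × (1 + 0.0836 × 21.8)] = 1.38×10^7 / 6068 = 2279 m³.
τ = V/Q = 2279/2810 = 0.8109 d, or 19.46 h.

τ ≈ 19.5 h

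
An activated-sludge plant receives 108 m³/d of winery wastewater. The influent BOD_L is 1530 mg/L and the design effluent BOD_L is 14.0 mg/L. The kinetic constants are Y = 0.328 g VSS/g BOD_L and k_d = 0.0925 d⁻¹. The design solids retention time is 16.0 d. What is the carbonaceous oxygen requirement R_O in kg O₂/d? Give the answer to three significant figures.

Y_obs = Y / (1 + k_d θ_c) = 0.328 / (1 + 0.0925 × 16.0) = 0.328 / 2.480 = 0.1323.
Mass of BOD_L removed per day: Q(S₀ − S) = 108 × 1516 g/m³ = 163.7 kg/d.
P_X = Y_obs·Q·(S₀ − S) = 0.1323 × 163.7 = 21.65 kg VSS/d.
Carbonaceous O₂ demand = substrate oxidised − cell-mass equivalent = 163.7 − 1.42 × 21.65 = 133.0 kg O₂/d.

R_O ≈ 133 kg O₂/d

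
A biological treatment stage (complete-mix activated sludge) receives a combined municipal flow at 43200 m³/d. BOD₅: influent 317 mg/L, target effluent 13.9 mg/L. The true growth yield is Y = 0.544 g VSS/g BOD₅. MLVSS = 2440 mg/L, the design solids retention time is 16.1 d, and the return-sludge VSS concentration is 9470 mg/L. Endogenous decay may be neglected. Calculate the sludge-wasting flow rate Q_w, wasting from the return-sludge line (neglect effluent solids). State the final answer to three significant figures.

Q_w ≈ 752 m³/d

Biomass mass balance (decay neglected): V·X = Y·Q·(S₀ − S)·θ_c, so V = 0.544 × 43200 × (317 − 13.9) × 16.1 / 2440 = 47001 m³.
Q_w = (V·X)/(θ_c X_r) = 47001 × 2440 / (16.1 × 9470) = 752.2 m³/d.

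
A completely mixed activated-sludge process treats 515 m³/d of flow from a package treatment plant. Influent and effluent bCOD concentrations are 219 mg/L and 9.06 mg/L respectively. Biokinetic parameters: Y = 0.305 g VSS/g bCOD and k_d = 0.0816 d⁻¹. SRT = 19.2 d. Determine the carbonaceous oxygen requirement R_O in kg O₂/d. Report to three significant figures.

R_O ≈ 89.9 kg O₂/d

Correct the yield for decay: Y_obs = Y/(1 + k_d θ_c) = 0.305 / (1 + 0.0816 × 19.2) = 0.305 / 2.567 = 0.1188.
ΔS = 219 − 9.06 = 209.9 mg/L, so the substrate removal rate is 515 × 209.9/1000 = 108.1 kg bCOD/d.
Biomass synthesised: P_X = Y_obs × 108.1 = 12.85 kg VSS/d.
R_O = Q·(S₀ − S) − 1.42·P_X = 108.1 − 1.42 × 12.85 = 89.88 kg O₂/d.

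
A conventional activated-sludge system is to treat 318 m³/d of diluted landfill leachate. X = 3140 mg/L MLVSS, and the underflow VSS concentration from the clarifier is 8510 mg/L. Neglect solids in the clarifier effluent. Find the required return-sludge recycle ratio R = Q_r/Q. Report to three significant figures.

R ≈ 0.585

Mass balance around the secondary clarifier (neglecting effluent solids): R = X / (X_r − X) = 3140 / (8510 − 3140) = 0.5847.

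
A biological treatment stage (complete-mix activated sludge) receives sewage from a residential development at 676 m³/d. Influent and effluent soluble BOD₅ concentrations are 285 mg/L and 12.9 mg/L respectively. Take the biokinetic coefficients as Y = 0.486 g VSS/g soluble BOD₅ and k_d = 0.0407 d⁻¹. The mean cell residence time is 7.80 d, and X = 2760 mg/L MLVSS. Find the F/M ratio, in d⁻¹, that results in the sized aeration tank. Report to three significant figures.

F/M ≈ 0.364 d⁻¹

Steady-state biomass mass balance: V·X·(1 + k_d·θ_c) = Y·Q·(S₀ − S)·θ_c, so V = 0.486 × 676 × (285 − 12.9) × 7.80 / [2760 × (1 + 0.0407 × 7.80)] = 6.97×10^5 / 3636 = 191.8 m³.
Food-to-microorganism ratio F/M = Q S₀ / (V X) = 676 × 285 / (191.8 × 2760) = 0.3640 d⁻¹.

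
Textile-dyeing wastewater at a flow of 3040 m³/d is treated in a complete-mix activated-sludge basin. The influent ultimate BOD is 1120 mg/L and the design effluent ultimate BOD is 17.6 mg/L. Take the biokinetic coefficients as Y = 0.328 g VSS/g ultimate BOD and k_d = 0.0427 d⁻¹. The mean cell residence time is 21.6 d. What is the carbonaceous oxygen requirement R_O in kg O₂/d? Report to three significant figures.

R_O ≈ 2540 kg O₂/d

Y_obs = Y / (1 + k_d θ_c) = 0.328 / (1 + 0.0427 × 21.6) = 0.328 / 1.922 = 0.1706.
ΔS = 1120 − 17.6 = 1102 mg/L, so the substrate removal rate is 3040 × 1102/1000 = 3351 kg ultimate BOD/d.
Biomass synthesised: P_X = Y_obs × 3351 = 571.8 kg VSS/d.
R_O = Q·(S₀ − S) − 1.42·P_X = 3351 − 1.42 × 571.8 = 2539 kg O₂/d.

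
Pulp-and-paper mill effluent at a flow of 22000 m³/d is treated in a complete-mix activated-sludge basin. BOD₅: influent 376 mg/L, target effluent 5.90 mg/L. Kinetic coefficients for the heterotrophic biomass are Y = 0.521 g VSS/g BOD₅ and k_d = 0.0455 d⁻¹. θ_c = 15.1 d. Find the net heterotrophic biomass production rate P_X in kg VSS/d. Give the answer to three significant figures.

P_X ≈ 2510 kg VSS/d

Y_obs = Y / (1 + k_d θ_c) = 0.521 / (1 + 0.0455 × 15.1) = 0.521 / 1.687 = 0.3088.
Substrate removed = Q·(S₀ − S) = 22000 m³/d × (376 − 5.90) g/m³ = 8.14×10^6 g/d = 8142 kg/d.
So the net sludge growth is P_X = 0.3088 × 8142 = 2514 kg VSS/d.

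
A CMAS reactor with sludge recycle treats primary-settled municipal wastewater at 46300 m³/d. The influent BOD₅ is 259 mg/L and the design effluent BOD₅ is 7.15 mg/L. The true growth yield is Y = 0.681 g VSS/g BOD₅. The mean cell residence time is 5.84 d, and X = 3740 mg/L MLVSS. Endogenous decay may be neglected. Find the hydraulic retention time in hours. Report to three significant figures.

Biomass mass balance (decay neglected): V·X = Y·Q·(S₀ − S)·θ_c, so V = 0.681 × 46300 × (259 − 7.15) × 5.84 / 3740 = 12400 m³.
Hydraulic retention time τ = V/Q = 12400 / 46300 = 0.2678 d = 6.427 h.

τ ≈ 6.43 h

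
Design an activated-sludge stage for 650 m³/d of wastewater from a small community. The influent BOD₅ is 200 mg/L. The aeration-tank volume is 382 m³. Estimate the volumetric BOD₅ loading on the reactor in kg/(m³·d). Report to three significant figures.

Volumetric loading L_v = Q·S₀ / V = 650 × 200 g/m³ / 382.0 m³ = 340.3 g/(m³·d) = 0.3403 kg BOD₅/(m³·d).

L_v ≈ 0.340 kg BOD₅/(m³·d)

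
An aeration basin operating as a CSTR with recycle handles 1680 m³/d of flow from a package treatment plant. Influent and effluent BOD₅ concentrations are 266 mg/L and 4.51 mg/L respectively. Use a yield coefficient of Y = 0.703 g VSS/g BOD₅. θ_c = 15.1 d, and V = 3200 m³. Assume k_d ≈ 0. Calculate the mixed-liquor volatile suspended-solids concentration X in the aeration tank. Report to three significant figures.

X = Y·Q·ΔS·θ_c / V = 0.703 × 1680 × (266 − 4.51) × 15.1 / 3200 = 1457 mg/L.

X ≈ 1460 mg/L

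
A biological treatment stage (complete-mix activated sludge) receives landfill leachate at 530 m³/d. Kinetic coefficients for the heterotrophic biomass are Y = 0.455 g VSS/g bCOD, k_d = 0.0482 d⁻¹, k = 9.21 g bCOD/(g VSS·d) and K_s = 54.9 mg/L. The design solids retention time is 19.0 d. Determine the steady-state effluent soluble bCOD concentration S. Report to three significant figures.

S ≈ 1.35 mg/L

Effluent substrate depends only on kinetics and SRT: S = K_s(1 + k_d θ_c) / [θ_c(Yk − k_d) − 1] = 54.9 × (1 + 0.0482 × 19.0) / [19.0 × (0.455 × 9.21 − 0.0482) − 1] = 105.2 / 77.70 = 1.354 mg/L.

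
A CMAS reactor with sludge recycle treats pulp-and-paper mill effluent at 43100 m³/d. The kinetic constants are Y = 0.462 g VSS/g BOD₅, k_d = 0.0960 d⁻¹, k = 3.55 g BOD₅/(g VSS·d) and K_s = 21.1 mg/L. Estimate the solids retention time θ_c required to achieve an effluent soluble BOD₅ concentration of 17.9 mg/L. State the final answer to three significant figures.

At the target effluent, Y k S/(K_s+S) = 0.462×3.55×17.9/39.00 = 0.7528 d⁻¹.
1/θ_c = 0.7528 − 0.0960 = 0.6568 d⁻¹, so θ_c = 1.523 d.

θ_c ≈ 1.52 d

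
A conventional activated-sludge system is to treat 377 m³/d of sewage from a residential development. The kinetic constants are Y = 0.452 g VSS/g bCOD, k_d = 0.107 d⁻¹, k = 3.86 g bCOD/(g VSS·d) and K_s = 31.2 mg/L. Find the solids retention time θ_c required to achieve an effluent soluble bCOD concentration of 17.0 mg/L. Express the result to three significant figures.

θ_c ≈ 1.97 d

At the target effluent, Y k S/(K_s+S) = 0.452×3.86×17.0/48.20 = 0.6154 d⁻¹.
θ_c = 1/(μ − k_d) = 1/(0.6154 − 0.107) = 1/0.5084 = 1.967 d.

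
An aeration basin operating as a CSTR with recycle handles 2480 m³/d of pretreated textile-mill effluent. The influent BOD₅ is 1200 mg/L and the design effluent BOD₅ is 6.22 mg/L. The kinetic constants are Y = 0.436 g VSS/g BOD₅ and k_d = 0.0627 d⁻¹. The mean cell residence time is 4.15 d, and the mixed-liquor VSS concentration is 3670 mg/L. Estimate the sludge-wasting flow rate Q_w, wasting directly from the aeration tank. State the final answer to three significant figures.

Q_w ≈ 279 m³/d

Steady-state biomass mass balance: V·X·(1 + k_d·θ_c) = Y·Q·(S₀ − S)·θ_c, so V = 0.436 × 2480 × (1200 − 6.22) × 4.15 / [3670 × (1 + 0.0627 × 4.15)] = 5.36×10^6 / 4625 = 1158 m³.
For wasting at MLVSS concentration, Q_w = V/θ_c = 1158/4.15 = 279.1 m³/d.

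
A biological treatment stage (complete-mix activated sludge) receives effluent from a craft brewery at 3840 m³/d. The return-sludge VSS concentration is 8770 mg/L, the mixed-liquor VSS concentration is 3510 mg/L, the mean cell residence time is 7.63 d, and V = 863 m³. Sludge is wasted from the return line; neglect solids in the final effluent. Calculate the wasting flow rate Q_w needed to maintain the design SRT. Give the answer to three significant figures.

Q_w ≈ 45.3 m³/d

θ_c = V·X/(Q_w·X_r) when wasting from the recycle, so Q_w = V·X/(θ_c·X_r) = 863.0 × 3510 / (7.63 × 8770) = 45.27 m³/d.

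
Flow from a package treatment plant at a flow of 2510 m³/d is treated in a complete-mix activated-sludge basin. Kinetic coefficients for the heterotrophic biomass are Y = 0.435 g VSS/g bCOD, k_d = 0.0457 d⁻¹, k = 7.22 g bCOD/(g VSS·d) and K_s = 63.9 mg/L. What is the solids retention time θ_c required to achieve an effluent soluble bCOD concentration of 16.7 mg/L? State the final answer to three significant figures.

From 1/θ_c = Y·k·S/(K_s + S) − k_d: Y·k·S/(K_s+S) = 0.435 × 7.22 × 16.7 / (63.9 + 16.7) = 0.6507 d⁻¹.
Then 1/θ_c = μ − k_d = 0.6507 − 0.0457 = 0.6050 d⁻¹, giving θ_c = 1.653 d.

θ_c ≈ 1.65 d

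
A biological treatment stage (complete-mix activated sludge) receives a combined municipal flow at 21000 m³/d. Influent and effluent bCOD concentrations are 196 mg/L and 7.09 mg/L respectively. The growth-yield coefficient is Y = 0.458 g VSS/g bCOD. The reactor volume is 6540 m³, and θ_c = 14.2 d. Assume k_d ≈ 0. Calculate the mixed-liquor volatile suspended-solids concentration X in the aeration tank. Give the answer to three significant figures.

X ≈ 3950 mg/L

From V·X = Y·Q·(S₀ − S)·θ_c (decay neglected): X = 0.458 × 21000 × (196 − 7.09) × 14.2 / 6540 = 3945 mg/L.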